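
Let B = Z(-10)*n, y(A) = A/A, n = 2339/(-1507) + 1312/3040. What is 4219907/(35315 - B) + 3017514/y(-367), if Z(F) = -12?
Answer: 15250959847025581/5053946959 ≈ 3.0176e+6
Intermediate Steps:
n = -160418/143165 (n = 2339*(-1/1507) + 1312*(1/3040) = -2339/1507 + 41/95 = -160418/143165 ≈ -1.1205)
y(A) = 1
B = 1925016/143165 (B = -12*(-160418/143165) = 1925016/143165 ≈ 13.446)
4219907/(35315 - B) + 3017514/y(-367) = 4219907/(35315 - 1*1925016/143165) + 3017514/1 = 4219907/(35315 - 1925016/143165) + 3017514*1 = 4219907/(5053946959/143165) + 3017514 = 4219907*(143165/5053946959) + 3017514 = 604142985655/5053946959 + 3017514 = 15250959847025581/5053946959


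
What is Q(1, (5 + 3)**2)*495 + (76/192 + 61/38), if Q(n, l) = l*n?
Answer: 28893985/912 ≈ 31682.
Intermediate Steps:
Q(1, (5 + 3)**2)*495 + (76/192 + 61/38) = ((5 + 3)**2*1)*495 + (76/192 + 61/38) = (8**2*1)*495 + (76*(1/192) + 61*(1/38)) = (64*1)*495 + (19/48 + 61/38) = 64*495 + 1825/912 = 31680 + 1825/912 = 28893985/912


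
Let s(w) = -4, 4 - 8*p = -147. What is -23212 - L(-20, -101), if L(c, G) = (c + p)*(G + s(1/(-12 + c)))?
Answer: -186641/8 ≈ -23330.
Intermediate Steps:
p = 151/8 (p = 1/2 - 1/8*(-147) = 1/2 + 147/8 = 151/8 ≈ 18.875)
L(c, G) = (-4 + G)*(151/8 + c) (L(c, G) = (c + 151/8)*(G - 4) = (151/8 + c)*(-4 + G) = (-4 + G)*(151/8 + c))
-23212 - L(-20, -101) = -23212 - (-151/2 - 4*(-20) + (151/8)*(-101) - 101*(-20)) = -23212 - (-151/2 + 80 - 15251/8 + 2020) = -23212 - 1*945/8 = -23212 - 945/8 = -186641/8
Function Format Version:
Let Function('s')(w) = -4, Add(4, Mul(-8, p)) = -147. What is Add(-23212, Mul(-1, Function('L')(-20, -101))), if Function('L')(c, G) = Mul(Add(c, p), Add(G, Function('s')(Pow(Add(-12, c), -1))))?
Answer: Rational(-186641, 8) ≈ -23330.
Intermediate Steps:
p = Rational(151, 8) (p = Add(Rational(1, 2), Mul(Rational(-1, 8), -147)) = Add(Rational(1, 2), Rational(147, 8)) = Rational(151, 8) ≈ 18.875)
Function('L')(c, G) = Mul(Add(-4, G), Add(Rational(151, 8), c)) (Function('L')(c, G) = Mul(Add(c, Rational(151, 8)), Add(G, -4)) = Mul(Add(Rational(151, 8), c), Add(-4, G)) = Mul(Add(-4, G), Add(Rational(151, 8), c)))
Add(-23212, Mul(-1, Function('L')(-20, -101))) = Add(-23212, Mul(-1, Add(Rational(-151, 2), Mul(-4, -20), Mul(Rational(151, 8), -101), Mul(-101, -20)))) = Add(-23212, Mul(-1, Add(Rational(-151, 2), 80, Rational(-15251, 8), 2020))) = Add(-23212, Mul(-1, Rational(945, 8))) = Add(-23212, Rational(-945, 8)) = Rational(-186641, 8)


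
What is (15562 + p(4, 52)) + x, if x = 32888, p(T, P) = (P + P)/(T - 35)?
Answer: 1501846/31 ≈ 48447.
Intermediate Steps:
p(T, P) = 2*P/(-35 + T) (p(T, P) = (2*P)/(-35 + T) = 2*P/(-35 + T))
(15562 + p(4, 52)) + x = (15562 + 2*52/(-35 + 4)) + 32888 = (15562 + 2*52/(-31)) + 32888 = (15562 + 2*52*(-1/31)) + 32888 = (15562 - 104/31) + 32888 = 482318/31 + 32888 = 1501846/31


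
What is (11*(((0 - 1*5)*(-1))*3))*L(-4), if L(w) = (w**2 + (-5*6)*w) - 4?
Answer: 21780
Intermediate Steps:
L(w) = -4 + w**2 - 30*w (L(w) = (w**2 - 30*w) - 4 = -4 + w**2 - 30*w)
(11*(((0 - 1*5)*(-1))*3))*L(-4) = (11*(((0 - 1*5)*(-1))*3))*(-4 + (-4)**2 - 30*(-4)) = (11*(((0 - 5)*(-1))*3))*(-4 + 16 + 120) = (11*(-5*(-1)*3))*132 = (11*(5*3))*132 = (11*15)*132 = 165*132 = 21780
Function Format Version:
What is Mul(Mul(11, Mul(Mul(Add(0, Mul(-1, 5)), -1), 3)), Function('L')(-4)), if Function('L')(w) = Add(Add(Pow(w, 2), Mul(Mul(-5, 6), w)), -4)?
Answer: 21780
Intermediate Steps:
Function('L')(w) = Add(-4, Pow(w, 2), Mul(-30, w)) (Function('L')(w) = Add(Add(Pow(w, 2), Mul(-30, w)), -4) = Add(-4, Pow(w, 2), Mul(-30, w)))
Mul(Mul(11, Mul(Mul(Add(0, Mul(-1, 5)), -1), 3)), Function('L')(-4)) = Mul(Mul(11, Mul(Mul(Add(0, Mul(-1, 5)), -1), 3)), Add(-4, Pow(-4, 2), Mul(-30, -4))) = Mul(Mul(11, Mul(Mul(Add(0, -5), -1), 3)), Add(-4, 16, 120)) = Mul(Mul(11, Mul(Mul(-5, -1), 3)), 132) = Mul(Mul(11, Mul(5, 3)), 132) = Mul(Mul(11, 15), 132) = Mul(165, 132) = 21780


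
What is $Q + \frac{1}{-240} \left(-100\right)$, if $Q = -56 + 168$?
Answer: $\frac{1349}{12} \approx 112.42$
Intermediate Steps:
$Q = 112$
$Q + \frac{1}{-240} \left(-100\right) = 112 + \frac{1}{-240} \left(-100\right) = 112 - - \frac{5}{12} = 112 + \frac{5}{12} = \frac{1349}{12}$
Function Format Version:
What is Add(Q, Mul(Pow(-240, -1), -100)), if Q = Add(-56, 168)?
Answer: Rational(1349, 12) ≈ 112.42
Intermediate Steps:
Q = 112
Add(Q, Mul(Pow(-240, -1), -100)) = Add(112, Mul(Pow(-240, -1), -100)) = Add(112, Mul(Rational(-1, 240), -100)) = Add(112, Rational(5, 12)) = Rational(1349, 12)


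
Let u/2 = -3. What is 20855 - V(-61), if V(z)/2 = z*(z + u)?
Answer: 12681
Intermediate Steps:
u = -6 (u = 2*(-3) = -6)
V(z) = 2*z*(-6 + z) (V(z) = 2*(z*(z - 6)) = 2*(z*(-6 + z)) = 2*z*(-6 + z))
20855 - V(-61) = 20855 - 2*(-61)*(-6 - 61) = 20855 - 2*(-61)*(-67) = 20855 - 1*8174 = 20855 - 8174 = 12681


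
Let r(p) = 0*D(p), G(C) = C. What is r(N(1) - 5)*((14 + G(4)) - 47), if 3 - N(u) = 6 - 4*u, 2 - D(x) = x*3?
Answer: 0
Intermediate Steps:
D(x) = 2 - 3*x (D(x) = 2 - x*3 = 2 - 3*x)
N(u) = -3 + 4*u (N(u) = 3 - (6 - 4*u) = 3 + (-6 + 4*u) = -3 + 4*u)
r(p) = 0 (r(p) = 0*(2 - 3*p) = 0)
r(N(1) - 5)*((14 + G(4)) - 47) = 0*((14 + 4) - 47) = 0*(18 - 47) = 0*(-29) = 0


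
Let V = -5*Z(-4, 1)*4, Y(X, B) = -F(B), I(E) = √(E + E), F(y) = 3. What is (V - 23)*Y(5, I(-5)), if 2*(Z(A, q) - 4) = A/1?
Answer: 189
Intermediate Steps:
I(E) = √2*√E (I(E) = √(2*E) = √2*√E)
Z(A, q) = 4 + A/2 (Z(A, q) = 4 + (A/1)/2 = 4 + (A*1)/2 = 4 + A/2)
Y(X, B) = -3 (Y(X, B) = -1*3 = -3)
V = -40 (V = -5*(4 + (½)*(-4))*4 = -5*(4 - 2)*4 = -5*2*4 = -10*4 = -40)
(V - 23)*Y(5, I(-5)) = (-40 - 23)*(-3) = -63*(-3) = 189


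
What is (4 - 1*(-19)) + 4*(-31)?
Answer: -101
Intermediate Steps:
(4 - 1*(-19)) + 4*(-31) = (4 + 19) - 124 = 23 - 124 = -101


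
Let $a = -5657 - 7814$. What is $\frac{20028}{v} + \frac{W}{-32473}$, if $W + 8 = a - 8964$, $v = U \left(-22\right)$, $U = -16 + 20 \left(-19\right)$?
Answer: $\frac{70491055}{23575398} \approx 2.99$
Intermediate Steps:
$U = -396$ ($U = -16 - 380 = -396$)
$v = 8712$ ($v = \left(-396\right) \left(-22\right) = 8712$)
$a = -13471$ ($a = -5657 - 7814 = -13471$)
$W = -22443$ ($W = -8 - 22435 = -22443$)
$\frac{20028}{v} + \frac{W}{-32473} = \frac{20028}{8712} - \frac{22443}{-32473} = 20028 \cdot \frac{1}{8712} - - \frac{22443}{32473} = \frac{1669}{726} + \frac{22443}{32473} = \frac{70491055}{23575398}$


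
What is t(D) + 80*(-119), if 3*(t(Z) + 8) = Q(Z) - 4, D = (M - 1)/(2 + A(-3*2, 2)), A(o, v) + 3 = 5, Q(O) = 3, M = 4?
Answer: -28585/3 ≈ -9528.3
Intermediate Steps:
A(o, v) = 2 (A(o, v) = -3 + 5 = 2)
D = 3/4 (D = (4 - 1)/(2 + 2) = 3/4 ≈ 0.75000)
t(Z) = -25/3 (t(Z) = -8 + (3 - 4)/3 = -8 + (1/3)*(-1) = -8 - 1/3 = -25/3)
t(D) + 80*(-119) = -25/3 + 80*(-119) = -25/3 - 9520 = -28585/3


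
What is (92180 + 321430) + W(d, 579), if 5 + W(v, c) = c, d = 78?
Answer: 414184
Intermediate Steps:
W(v, c) = -5 + c
(92180 + 321430) + W(d, 579) = (92180 + 321430) + (-5 + 579) = 413610 + 574 = 414184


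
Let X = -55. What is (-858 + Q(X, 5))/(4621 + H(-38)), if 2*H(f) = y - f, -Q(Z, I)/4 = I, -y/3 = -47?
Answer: -1756/9421 ≈ -0.18639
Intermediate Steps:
y = 141 (y = -3*(-47) = 141)
Q(Z, I) = -4*I
H(f) = 141/2 - f/2 (H(f) = (141 - f)/2 = 141/2 - f/2)
(-858 + Q(X, 5))/(4621 + H(-38)) = (-858 - 4*5)/(4621 + (141/2 - ½*(-38))) = (-858 - 20)/(4621 + (141/2 + 19)) = -878/(4621 + 179/2) = -878/9421/2 = -878*2/9421 = -1756/9421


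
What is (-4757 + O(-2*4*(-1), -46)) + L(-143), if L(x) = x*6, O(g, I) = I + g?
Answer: -5653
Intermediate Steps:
L(x) = 6*x
(-4757 + O(-2*4*(-1), -46)) + L(-143) = (-4757 + (-46 - 2*4*(-1))) + 6*(-143) = (-4757 + (-46 - 8*(-1))) - 858 = (-4757 + (-46 + 8)) - 858 = (-4757 - 38) - 858 = -4795 - 858 = -5653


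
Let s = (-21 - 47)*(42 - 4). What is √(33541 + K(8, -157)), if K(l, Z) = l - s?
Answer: √36133 ≈ 190.09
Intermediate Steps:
s = -2584 (s = -68*38 = -2584)
K(l, Z) = 2584 + l (K(l, Z) = l - 1*(-2584) = l + 2584 = 2584 + l)
√(33541 + K(8, -157)) = √(33541 + (2584 + 8)) = √(33541 + 2592) = √36133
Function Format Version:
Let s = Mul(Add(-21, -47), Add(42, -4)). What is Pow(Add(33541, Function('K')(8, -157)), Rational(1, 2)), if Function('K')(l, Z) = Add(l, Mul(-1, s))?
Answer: Pow(36133, Rational(1, 2)) ≈ 190.09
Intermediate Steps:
s = -2584 (s = Mul(-68, 38) = -2584)
Function('K')(l, Z) = Add(2584, l) (Function('K')(l, Z) = Add(l, Mul(-1, -2584)) = Add(l, 2584) = Add(2584, l))
Pow(Add(33541, Function('K')(8, -157)), Rational(1, 2)) = Pow(Add(33541, Add(2584, 8)), Rational(1, 2)) = Pow(Add(33541, 2592), Rational(1, 2)) = Pow(36133, Rational(1, 2))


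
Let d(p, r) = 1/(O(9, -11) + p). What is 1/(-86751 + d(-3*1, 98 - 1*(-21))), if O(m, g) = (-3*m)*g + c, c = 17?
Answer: -311/26979560 ≈ -1.1527e-5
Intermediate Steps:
O(m, g) = 17 - 3*g*m (O(m, g) = (-3*m)*g + 17 = -3*g*m + 17 = 17 - 3*g*m)
d(p, r) = 1/(314 + p) (d(p, r) = 1/((17 - 3*(-11)*9) + p) = 1/((17 + 297) + p) = 1/(314 + p))
1/(-86751 + d(-3*1, 98 - 1*(-21))) = 1/(-86751 + 1/(314 - 3*1)) = 1/(-86751 + 1/(314 - 3)) = 1/(-86751 + 1/311) = 1/(-26979560/311) = -311/26979560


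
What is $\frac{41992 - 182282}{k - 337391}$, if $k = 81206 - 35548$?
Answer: $\frac{140290}{291733} \approx 0.48089$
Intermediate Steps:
$k = 45658$
$\frac{41992 - 182282}{k - 337391} = \frac{41992 - 182282}{45658 - 337391} = - \frac{140290}{-291733} = \left(-140290\right) \left(- \frac{1}{291733}\right) = \frac{140290}{291733}$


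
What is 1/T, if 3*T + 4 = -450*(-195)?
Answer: 3/87746 ≈ 3.4190e-5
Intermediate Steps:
T = 87746/3 (T = -4/3 + (-450*(-195))/3 = -4/3 + (1/3)*87750 = -4/3 + 29250 = 87746/3 ≈ 29249.)
1/T = 1/(87746/3) = 3/87746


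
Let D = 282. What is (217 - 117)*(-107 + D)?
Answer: 17500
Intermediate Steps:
(217 - 117)*(-107 + D) = (217 - 117)*(-107 + 282) = 100*175 = 17500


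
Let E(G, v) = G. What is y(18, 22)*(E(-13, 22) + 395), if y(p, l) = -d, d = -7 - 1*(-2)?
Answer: 1910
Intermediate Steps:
d = -5 (d = -7 + 2 = -5)
y(p, l) = 5 (y(p, l) = -1*(-5) = 5)
y(18, 22)*(E(-13, 22) + 395) = 5*(-13 + 395) = 5*382 = 1910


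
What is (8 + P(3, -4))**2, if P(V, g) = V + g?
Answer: 49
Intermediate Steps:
(8 + P(3, -4))**2 = (8 + (3 - 4))**2 = (8 - 1)**2 = 7**2 = 49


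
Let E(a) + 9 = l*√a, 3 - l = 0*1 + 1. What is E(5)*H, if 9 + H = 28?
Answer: -171 + 38*√5 ≈ -86.029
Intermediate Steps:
H = 19 (H = -9 + 28 = 19)
l = 2 (l = 3 - (0*1 + 1) = 3 - (0 + 1) = 3 - 1*1 = 3 - 1 = 2)
E(a) = -9 + 2*√a
E(5)*H = (-9 + 2*√5)*19 = -171 + 38*√5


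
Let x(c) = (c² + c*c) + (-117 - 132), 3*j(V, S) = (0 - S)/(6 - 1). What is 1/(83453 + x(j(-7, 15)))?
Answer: 1/83206 ≈ 1.2018e-5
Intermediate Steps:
j(V, S) = -S/15 (j(V, S) = ((0 - S)/(6 - 1))/3 = (-S/5)/3 = -S/15)
x(c) = -249 + 2*c² (x(c) = (c² + c²) - 249 = 2*c² - 249 = -249 + 2*c²)
1/(83453 + x(j(-7, 15))) = 1/(83453 + (-249 + 2*(-1/15*15)²)) = 1/(83453 + (-249 + 2*(-1)²)) = 1/(83453 + (-249 + 2*1)) = 1/(83453 + (-249 + 2)) = 1/(83453 - 247) = 1/83206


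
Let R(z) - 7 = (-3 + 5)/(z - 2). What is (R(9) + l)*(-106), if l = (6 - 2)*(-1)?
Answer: -2438/7 ≈ -348.29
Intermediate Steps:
l = -4 (l = 4*(-1) = -4)
R(z) = 7 + 2/(-2 + z) (R(z) = 7 + (-3 + 5)/(z - 2) = 7 + 2/(-2 + z))
(R(9) + l)*(-106) = ((-12 + 7*9)/(-2 + 9) - 4)*(-106) = ((-12 + 63)/7 - 4)*(-106) = ((⅐)*51 - 4)*(-106) = (51/7 - 4)*(-106) = (23/7)*(-106) = -2438/7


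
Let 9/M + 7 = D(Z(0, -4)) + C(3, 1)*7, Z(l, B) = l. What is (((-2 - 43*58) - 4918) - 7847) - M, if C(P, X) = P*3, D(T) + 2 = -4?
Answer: -763059/50 ≈ -15261.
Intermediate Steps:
D(T) = -6 (D(T) = -2 - 4 = -6)
C(P, X) = 3*P
M = 9/50 (M = 9/(-7 + (-6 + (3*3)*7)) = 9/(-7 + (-6 + 9*7)) = 9/(-7 + (-6 + 63)) = 9/(-7 + 57) = 9/50 ≈ 0.18000)
(((-2 - 43*58) - 4918) - 7847) - M = (((-2 - 43*58) - 4918) - 7847) - 1*9/50 = (((-2 - 2494) - 4918) - 7847) - 9/50 = ((-2496 - 4918) - 7847) - 9/50 = (-7414 - 7847) - 9/50 = -15261 - 9/50 = -763059/50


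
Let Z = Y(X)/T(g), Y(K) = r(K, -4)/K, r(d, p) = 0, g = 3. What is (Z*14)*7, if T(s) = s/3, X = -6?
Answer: 0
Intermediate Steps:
T(s) = s/3 (T(s) = s*(⅓) = s/3)
Y(K) = 0 (Y(K) = 0/K = 0)
Z = 0 (Z = 0/(((⅓)*3)) = 0/1 = 0*1 = 0)
(Z*14)*7 = (0*14)*7 = 0*7 = 0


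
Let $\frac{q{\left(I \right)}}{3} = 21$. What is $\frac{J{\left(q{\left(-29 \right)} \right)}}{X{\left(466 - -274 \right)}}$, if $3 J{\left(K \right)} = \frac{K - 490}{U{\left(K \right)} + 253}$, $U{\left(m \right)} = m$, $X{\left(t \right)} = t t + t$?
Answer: $- \frac{427}{519826320} \approx -8.2143 \cdot 10^{-7}$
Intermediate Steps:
$q{\left(I \right)} = 63$ ($q{\left(I \right)} = 3 \cdot 21 = 63$)
$X{\left(t \right)} = t + t^{2}$ ($X{\left(t \right)} = t^{2} + t = t + t^{2}$)
$J{\left(K \right)} = \frac{-490 + K}{3 \left(253 + K\right)}$ ($J{\left(K \right)} = \frac{\left(K - 490\right) \frac{1}{K + 253}}{3} = \frac{\left(-490 + K\right) \frac{1}{253 + K}}{3} = \frac{\frac{1}{253 + K} \left(-490 + K\right)}{3} = \frac{-490 + K}{3 \left(253 + K\right)}$)
$\frac{J{\left(q{\left(-29 \right)} \right)}}{X{\left(466 - -274 \right)}} = \frac{\frac{1}{3} \frac{1}{253 + 63} \left(-490 + 63\right)}{\left(466 - -274\right) \left(1 + \left(466 - -274\right)\right)} = \frac{\frac{1}{3} \cdot \frac{1}{316} \left(-427\right)}{\left(466 + 274\right) \left(1 + \left(466 + 274\right)\right)} = \frac{\frac{1}{3} \cdot \frac{1}{316} \left(-427\right)}{740 \left(1 + 740\right)} = - \frac{427}{948 \cdot 740 \cdot 741} = - \frac{427}{948 \cdot 548340} = \left(- \frac{427}{948}\right) \frac{1}{548340} = - \frac{427}{519826320}$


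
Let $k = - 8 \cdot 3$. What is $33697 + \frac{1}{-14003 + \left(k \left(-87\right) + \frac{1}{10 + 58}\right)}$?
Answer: $\frac{27301949575}{810219} \approx 33697.0$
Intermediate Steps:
$k = -24$ ($k = \left(-1\right) 24 = -24$)
$33697 + \frac{1}{-14003 + \left(k \left(-87\right) + \frac{1}{10 + 58}\right)} = 33697 + \frac{1}{-14003 + \left(\left(-24\right) \left(-87\right) + \frac{1}{10 + 58}\right)} = 33697 + \frac{1}{-14003 + \left(2088 + \frac{1}{68}\right)} = 33697 + \frac{1}{-14003 + \frac{141985}{68}} = 33697 + \frac{1}{- \frac{810219}{68}} = 33697 - \frac{68}{810219} = \frac{27301949575}{810219}$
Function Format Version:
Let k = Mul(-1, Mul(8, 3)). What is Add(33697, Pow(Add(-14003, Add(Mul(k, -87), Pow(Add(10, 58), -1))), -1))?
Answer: Rational(27301949575, 810219) ≈ 33697.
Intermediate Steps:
k = -24 (k = Mul(-1, 24) = -24)
Add(33697, Pow(Add(-14003, Add(Mul(k, -87), Pow(Add(10, 58), -1))), -1)) = Add(33697, Pow(Add(-14003, Add(Mul(-24, -87), Pow(Add(10, 58), -1))), -1)) = Add(33697, Pow(Add(-14003, Add(2088, Pow(68, -1))), -1)) = Add(33697, Pow(Add(-14003, Add(2088, Rational(1, 68))), -1)) = Add(33697, Pow(Add(-14003, Rational(141985, 68)), -1)) = Add(33697, Pow(Rational(-810219, 68), -1)) = Add(33697, Rational(-68, 810219)) = Rational(27301949575, 810219)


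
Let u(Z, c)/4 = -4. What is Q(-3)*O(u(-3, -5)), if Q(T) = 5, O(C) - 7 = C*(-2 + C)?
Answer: 1475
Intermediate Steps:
u(Z, c) = -16 (u(Z, c) = 4*(-4) = -16)
O(C) = 7 + C*(-2 + C)
Q(-3)*O(u(-3, -5)) = 5*(7 + (-16)² - 2*(-16)) = 5*(7 + 256 + 32) = 5*295 = 1475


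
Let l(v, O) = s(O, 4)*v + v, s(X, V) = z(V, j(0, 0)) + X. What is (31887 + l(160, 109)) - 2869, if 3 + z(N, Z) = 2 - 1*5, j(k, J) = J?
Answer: 45658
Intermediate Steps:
z(N, Z) = -6 (z(N, Z) = -3 + (2 - 1*5) = -3 + (2 - 5) = -3 - 3 = -6)
s(X, V) = -6 + X
l(v, O) = v + v*(-6 + O) (l(v, O) = (-6 + O)*v + v = v*(-6 + O) + v = v + v*(-6 + O))
(31887 + l(160, 109)) - 2869 = (31887 + 160*(-5 + 109)) - 2869 = (31887 + 160*104) - 2869 = (31887 + 16640) - 2869 = 48527 - 2869 = 45658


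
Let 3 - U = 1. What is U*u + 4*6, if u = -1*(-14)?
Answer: 52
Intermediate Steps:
u = 14
U = 2 (U = 3 - 1*1 = 3 - 1 = 2)
U*u + 4*6 = 2*14 + 4*6 = 28 + 24 = 52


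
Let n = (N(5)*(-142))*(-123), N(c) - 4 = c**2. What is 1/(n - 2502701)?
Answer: -1/1996187 ≈ -5.0096e-7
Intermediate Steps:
N(c) = 4 + c**2
n = 506514 (n = ((4 + 5**2)*(-142))*(-123) = ((4 + 25)*(-142))*(-123) = (29*(-142))*(-123) = -4118*(-123) = 506514)
1/(n - 2502701) = 1/(506514 - 2502701) = 1/(-1996187) = -1/1996187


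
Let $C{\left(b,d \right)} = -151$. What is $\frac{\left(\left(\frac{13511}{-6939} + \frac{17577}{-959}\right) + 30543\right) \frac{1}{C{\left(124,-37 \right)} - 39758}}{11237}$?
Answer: $- \frac{29016214313}{426322919479419} \approx -6.8062 \cdot 10^{-5}$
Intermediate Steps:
$\frac{\left(\left(\frac{13511}{-6939} + \frac{17577}{-959}\right) + 30543\right) \frac{1}{C{\left(124,-37 \right)} - 39758}}{11237} = \frac{\left(\left(\frac{13511}{-6939} + \frac{17577}{-959}\right) + 30543\right) \frac{1}{-151 - 39758}}{11237} = \frac{\left(13511 \left(- \frac{1}{6939}\right) + 17577 \left(- \frac{1}{959}\right)\right) + 30543}{-39909} \cdot \frac{1}{11237} = \left(\left(- \frac{13511}{6939} - \frac{2511}{137}\right) + 30543\right) \left(- \frac{1}{39909}\right) \frac{1}{11237} = \left(- \frac{19274836}{950643} + 30543\right) \left(- \frac{1}{39909}\right) \frac{1}{11237} = \frac{29016214313}{950643} \left(- \frac{1}{39909}\right) \frac{1}{11237} = \left(- \frac{29016214313}{37939211487}\right) \frac{1}{11237} = - \frac{29016214313}{426322919479419}$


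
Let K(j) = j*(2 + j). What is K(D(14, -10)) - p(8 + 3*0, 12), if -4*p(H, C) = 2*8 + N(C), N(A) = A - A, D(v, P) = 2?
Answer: 12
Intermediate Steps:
N(A) = 0
p(H, C) = -4 (p(H, C) = -(2*8 + 0)/4 = -(16 + 0)/4 = -1/4*16 = -4)
K(D(14, -10)) - p(8 + 3*0, 12) = 2*(2 + 2) - 1*(-4) = 2*4 + 4 = 8 + 4 = 12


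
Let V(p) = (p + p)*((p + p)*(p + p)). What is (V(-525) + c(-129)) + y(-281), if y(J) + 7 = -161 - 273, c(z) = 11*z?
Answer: -1157626860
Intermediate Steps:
y(J) = -441 (y(J) = -7 + (-161 - 273) = -7 - 434 = -441)
V(p) = 8*p³ (V(p) = (2*p)*((2*p)*(2*p)) = (2*p)*(4*p²) = 8*p³)
(V(-525) + c(-129)) + y(-281) = (8*(-525)³ + 11*(-129)) - 441 = (8*(-144703125) - 1419) - 441 = (-1157625000 - 1419) - 441 = -1157626419 - 441 = -1157626860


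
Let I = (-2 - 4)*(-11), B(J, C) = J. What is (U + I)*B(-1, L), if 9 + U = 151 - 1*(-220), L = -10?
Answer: -428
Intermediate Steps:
U = 362 (U = -9 + (151 - 1*(-220)) = -9 + (151 + 220) = -9 + 371 = 362)
I = 66 (I = -6*(-11) = 66)
(U + I)*B(-1, L) = (362 + 66)*(-1) = 428*(-1) = -428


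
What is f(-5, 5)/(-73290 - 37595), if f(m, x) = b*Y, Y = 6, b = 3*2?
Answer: -36/110885 ≈ -0.00032466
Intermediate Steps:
b = 6
f(m, x) = 36 (f(m, x) = 6*6 = 36)
f(-5, 5)/(-73290 - 37595) = 36/(-73290 - 37595) = 36/(-110885) = -1/110885*36 = -36/110885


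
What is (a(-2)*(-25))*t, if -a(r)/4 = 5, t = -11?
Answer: -5500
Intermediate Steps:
a(r) = -20 (a(r) = -4*5 = -20)
(a(-2)*(-25))*t = -20*(-25)*(-11) = 500*(-11) = -5500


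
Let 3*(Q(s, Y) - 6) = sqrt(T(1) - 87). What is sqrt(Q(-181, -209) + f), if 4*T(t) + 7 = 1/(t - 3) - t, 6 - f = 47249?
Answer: sqrt(-1700532 + 3*I*sqrt(1426))/6 ≈ 0.0072395 + 217.34*I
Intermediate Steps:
f = -47243 (f = 6 - 1*47249 = 6 - 47249 = -47243)
T(t) = -7/4 - t/4 + 1/(4*(-3 + t)) (T(t) = -7/4 + (1/(t - 3) - t)/4 = -7/4 + (1/(-3 + t) - t)/4 = -7/4 + (-t/4 + 1/(4*(-3 + t))) = -7/4 - t/4 + 1/(4*(-3 + t)))
Q(s, Y) = 6 + I*sqrt(1426)/12 (Q(s, Y) = 6 + sqrt((22 - 1*1**2 - 4*1)/(4*(-3 + 1)) - 87)/3 = 6 + sqrt((1/4)*(22 - 1*1 - 4)/(-2) - 87)/3 = 6 + sqrt((1/4)*(-1/2)*(22 - 1 - 4) - 87)/3 = 6 + sqrt((1/4)*(-1/2)*17 - 87)/3 = 6 + sqrt(-17/8 - 87)/3 = 6 + sqrt(-713/8)/3 = 6 + (I*sqrt(1426)/4)/3 = 6 + I*sqrt(1426)/12)
sqrt(Q(-181, -209) + f) = sqrt((6 + I*sqrt(1426)/12) - 47243) = sqrt(-47237 + I*sqrt(1426)/12)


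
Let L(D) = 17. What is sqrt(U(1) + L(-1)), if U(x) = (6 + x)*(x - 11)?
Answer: I*sqrt(53) ≈ 7.2801*I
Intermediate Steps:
U(x) = (-11 + x)*(6 + x) (U(x) = (6 + x)*(-11 + x) = (-11 + x)*(6 + x))
sqrt(U(1) + L(-1)) = sqrt((-66 + 1**2 - 5*1) + 17) = sqrt((-66 + 1 - 5) + 17) = sqrt(-70 + 17) = sqrt(-53) = I*sqrt(53)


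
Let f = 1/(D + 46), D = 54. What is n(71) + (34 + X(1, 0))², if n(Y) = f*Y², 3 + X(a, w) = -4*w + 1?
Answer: 107441/100 ≈ 1074.4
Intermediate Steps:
X(a, w) = -2 - 4*w (X(a, w) = -3 + (-4*w + 1) = -3 + (1 - 4*w) = -2 - 4*w)
f = 1/100 (f = 1/(54 + 46) = 1/100 ≈ 0.010000)
n(Y) = Y²/100
n(71) + (34 + X(1, 0))² = (1/100)*71² + (34 + (-2 - 4*0))² = (1/100)*5041 + (34 + (-2 + 0))² = 5041/100 + (34 - 2)² = 5041/100 + 32² = 5041/100 + 1024 = 107441/100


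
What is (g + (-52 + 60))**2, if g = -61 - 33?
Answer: 7396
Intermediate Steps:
g = -94
(g + (-52 + 60))**2 = (-94 + (-52 + 60))**2 = (-94 + 8)**2 = (-86)**2 = 7396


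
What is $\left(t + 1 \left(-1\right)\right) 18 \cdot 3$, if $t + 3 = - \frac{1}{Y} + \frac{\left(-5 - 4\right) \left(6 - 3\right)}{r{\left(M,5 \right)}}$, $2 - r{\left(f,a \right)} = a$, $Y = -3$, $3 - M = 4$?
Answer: $288$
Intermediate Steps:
$M = -1$ ($M = 3 - 4 = -1$)
$r{\left(f,a \right)} = 2 - a$
$t = \frac{19}{3}$ ($t = -3 - \left(- \frac{1}{3} - \frac{\left(-5 - 4\right) \left(6 - 3\right)}{2 - 5}\right) = -3 - \left(- \frac{1}{3} - \frac{\left(-9\right) 3}{2 - 5}\right) = -3 - \left(- \frac{1}{3} + \frac{27}{-3}\right) = -3 + \left(\frac{1}{3} - -9\right) = -3 + \left(\frac{1}{3} + 9\right) = -3 + \frac{28}{3} = \frac{19}{3} \approx 6.3333$)
$\left(t + 1 \left(-1\right)\right) 18 \cdot 3 = \left(\frac{19}{3} + 1 \left(-1\right)\right) 18 \cdot 3 = \left(\frac{19}{3} - 1\right) 18 \cdot 3 = \frac{16}{3} \cdot 18 \cdot 3 = 96 \cdot 3 = 288$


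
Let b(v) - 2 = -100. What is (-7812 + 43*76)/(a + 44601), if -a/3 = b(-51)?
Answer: -4544/44895 ≈ -0.10121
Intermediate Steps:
b(v) = -98 (b(v) = 2 - 100 = -98)
a = 294 (a = -3*(-98) = 294)
(-7812 + 43*76)/(a + 44601) = (-7812 + 43*76)/(294 + 44601) = (-7812 + 3268)/44895 = -4544*1/44895 = -4544/44895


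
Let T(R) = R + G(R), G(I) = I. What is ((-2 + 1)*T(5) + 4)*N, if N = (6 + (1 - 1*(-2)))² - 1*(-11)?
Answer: -552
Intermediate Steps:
T(R) = 2*R (T(R) = R + R = 2*R)
N = 92 (N = (6 + (1 + 2))² + 11 = (6 + 3)² + 11 = 9² + 11 = 81 + 11 = 92)
((-2 + 1)*T(5) + 4)*N = ((-2 + 1)*(2*5) + 4)*92 = (-1*10 + 4)*92 = (-10 + 4)*92 = -6*92 = -552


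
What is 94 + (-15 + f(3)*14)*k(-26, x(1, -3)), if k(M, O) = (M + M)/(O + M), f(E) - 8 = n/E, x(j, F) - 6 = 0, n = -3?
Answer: 1549/5 ≈ 309.80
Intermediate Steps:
x(j, F) = 6 (x(j, F) = 6 + 0 = 6)
f(E) = 8 - 3/E
k(M, O) = 2*M/(M + O) (k(M, O) = (2*M)/(M + O) = 2*M/(M + O))
94 + (-15 + f(3)*14)*k(-26, x(1, -3)) = 94 + (-15 + (8 - 3/3)*14)*(2*(-26)/(-26 + 6)) = 94 + (-15 + (8 - 3*⅓)*14)*(2*(-26)/(-20)) = 94 + (-15 + (8 - 1)*14)*(2*(-26)*(-1/20)) = 94 + (-15 + 7*14)*(13/5) = 94 + (-15 + 98)*(13/5) = 94 + 83*(13/5) = 94 + 1079/5 = 1549/5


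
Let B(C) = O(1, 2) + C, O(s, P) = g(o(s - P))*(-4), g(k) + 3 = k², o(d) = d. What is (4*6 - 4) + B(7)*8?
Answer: 140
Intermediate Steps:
g(k) = -3 + k²
O(s, P) = 12 - 4*(s - P)² (O(s, P) = (-3 + (s - P)²)*(-4) = 12 - 4*(s - P)²)
B(C) = 8 + C (B(C) = (12 - 4*(2 - 1*1)²) + C = (12 - 4*(2 - 1)²) + C = (12 - 4*1²) + C = (12 - 4*1) + C = (12 - 4) + C = 8 + C)
(4*6 - 4) + B(7)*8 = (4*6 - 4) + (8 + 7)*8 = (24 - 4) + 15*8 = 20 + 120 = 140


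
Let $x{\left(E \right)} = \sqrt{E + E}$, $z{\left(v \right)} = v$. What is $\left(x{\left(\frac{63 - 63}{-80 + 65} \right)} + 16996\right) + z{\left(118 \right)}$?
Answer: $17114$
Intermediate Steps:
$x{\left(E \right)} = \sqrt{2} \sqrt{E}$ ($x{\left(E \right)} = \sqrt{2 E} = \sqrt{2} \sqrt{E}$)
$\left(x{\left(\frac{63 - 63}{-80 + 65} \right)} + 16996\right) + z{\left(118 \right)} = \left(\sqrt{2} \sqrt{\frac{63 - 63}{-80 + 65}} + 16996\right) + 118 = \left(\sqrt{2} \sqrt{\frac{0}{-15}} + 16996\right) + 118 = \left(\sqrt{2} \sqrt{0 \left(- \frac{1}{15}\right)} + 16996\right) + 118 = \left(\sqrt{2} \sqrt{0} + 16996\right) + 118 = \left(\sqrt{2} \cdot 0 + 16996\right) + 118 = \left(0 + 16996\right) + 118 = 16996 + 118 = 17114$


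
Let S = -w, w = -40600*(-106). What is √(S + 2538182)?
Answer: I*√1765418 ≈ 1328.7*I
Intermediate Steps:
w = 4303600
S = -4303600 (S = -1*4303600 = -4303600)
√(S + 2538182) = √(-4303600 + 2538182) = √(-1765418) = I*√1765418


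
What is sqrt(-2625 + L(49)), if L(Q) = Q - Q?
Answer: 5*I*sqrt(105) ≈ 51.235*I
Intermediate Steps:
L(Q) = 0
sqrt(-2625 + L(49)) = sqrt(-2625 + 0) = sqrt(-2625) = 5*I*sqrt(105)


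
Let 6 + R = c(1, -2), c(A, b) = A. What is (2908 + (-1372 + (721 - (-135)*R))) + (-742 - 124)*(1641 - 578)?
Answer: -918976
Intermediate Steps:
R = -5 (R = -6 + 1 = -5)
(2908 + (-1372 + (721 - (-135)*R))) + (-742 - 124)*(1641 - 578) = (2908 + (-1372 + (721 - (-135)*(-5)))) + (-742 - 124)*(1641 - 578) = (2908 + (-1372 + (721 - 1*675))) - 866*1063 = (2908 + (-1372 + (721 - 675))) - 920558 = (2908 + (-1372 + 46)) - 920558 = (2908 - 1326) - 920558 = 1582 - 920558 = -918976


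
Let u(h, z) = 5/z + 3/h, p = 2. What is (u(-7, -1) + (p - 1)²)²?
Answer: 961/49 ≈ 19.612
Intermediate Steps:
u(h, z) = 3/h + 5/z
(u(-7, -1) + (p - 1)²)² = ((3/(-7) + 5/(-1)) + (2 - 1)²)² = ((3*(-⅐) + 5*(-1)) + 1²)² = ((-3/7 - 5) + 1)² = (-38/7 + 1)² = (-31/7)² = 961/49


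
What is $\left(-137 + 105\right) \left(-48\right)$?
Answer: $1536$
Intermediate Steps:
$\left(-137 + 105\right) \left(-48\right) = \left(-32\right) \left(-48\right) = 1536$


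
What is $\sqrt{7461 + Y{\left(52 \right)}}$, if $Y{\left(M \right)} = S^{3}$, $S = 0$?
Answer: $3 \sqrt{829} \approx 86.377$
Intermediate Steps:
$Y{\left(M \right)} = 0$ ($Y{\left(M \right)} = 0^{3} = 0$)
$\sqrt{7461 + Y{\left(52 \right)}} = \sqrt{7461 + 0} = \sqrt{7461} = 3 \sqrt{829}$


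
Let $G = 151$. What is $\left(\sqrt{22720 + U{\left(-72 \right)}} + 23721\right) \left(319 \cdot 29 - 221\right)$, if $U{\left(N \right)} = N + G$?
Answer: $214200630 + 9030 \sqrt{22799} \approx 2.1556 \cdot 10^{8}$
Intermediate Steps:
$U{\left(N \right)} = 151 + N$ ($U{\left(N \right)} = N + 151 = 151 + N$)
$\left(\sqrt{22720 + U{\left(-72 \right)}} + 23721\right) \left(319 \cdot 29 - 221\right) = \left(\sqrt{22720 + \left(151 - 72\right)} + 23721\right) \left(319 \cdot 29 - 221\right) = \left(\sqrt{22720 + 79} + 23721\right) \left(9251 - 221\right) = \left(\sqrt{22799} + 23721\right) 9030 = \left(23721 + \sqrt{22799}\right) 9030 = 214200630 + 9030 \sqrt{22799}$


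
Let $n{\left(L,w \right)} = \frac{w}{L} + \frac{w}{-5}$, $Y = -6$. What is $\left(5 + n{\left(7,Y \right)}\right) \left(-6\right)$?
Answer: $- \frac{1122}{35} \approx -32.057$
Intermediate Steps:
$n{\left(L,w \right)} = - \frac{w}{5} + \frac{w}{L}$ ($n{\left(L,w \right)} = \frac{w}{L} + w \left(- \frac{1}{5}\right) = \frac{w}{L} - \frac{w}{5} = - \frac{w}{5} + \frac{w}{L}$)
$\left(5 + n{\left(7,Y \right)}\right) \left(-6\right) = \left(5 - \left(- \frac{6}{5} + \frac{6}{7}\right)\right) \left(-6\right) = \left(5 + \left(\frac{6}{5} - \frac{6}{7}\right)\right) \left(-6\right) = \left(5 + \frac{12}{35}\right) \left(-6\right) = \frac{187}{35} \left(-6\right) = - \frac{1122}{35}$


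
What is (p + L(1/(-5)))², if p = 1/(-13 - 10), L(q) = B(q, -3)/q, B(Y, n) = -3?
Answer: 118336/529 ≈ 223.70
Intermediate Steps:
L(q) = -3/q
p = -1/23 (p = 1/(-23) = -1/23 ≈ -0.043478)
(p + L(1/(-5)))² = (-1/23 - 3/(1/(-5)))² = (-1/23 - 3/(1*(-⅕)))² = (-1/23 - 3/(-⅕))² = (-1/23 - 3*(-5))² = (-1/23 + 15)² = (344/23)² = 118336/529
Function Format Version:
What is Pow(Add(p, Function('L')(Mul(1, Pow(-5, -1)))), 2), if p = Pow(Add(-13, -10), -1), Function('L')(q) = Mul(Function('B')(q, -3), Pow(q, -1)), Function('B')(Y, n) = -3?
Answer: Rational(118336, 529) ≈ 223.70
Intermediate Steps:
Function('L')(q) = Mul(-3, Pow(q, -1))
p = Rational(-1, 23) (p = Pow(-23, -1) = Rational(-1, 23) ≈ -0.043478)
Pow(Add(p, Function('L')(Mul(1, Pow(-5, -1)))), 2) = Pow(Add(Rational(-1, 23), Mul(-3, Pow(Mul(1, Pow(-5, -1)), -1))), 2) = Pow(Add(Rational(-1, 23), Mul(-3, Pow(Mul(1, Rational(-1, 5)), -1))), 2) = Pow(Add(Rational(-1, 23), Mul(-3, Pow(Rational(-1, 5), -1))), 2) = Pow(Add(Rational(-1, 23), Mul(-3, -5)), 2) = Pow(Add(Rational(-1, 23), 15), 2) = Pow(Rational(344, 23), 2) = Rational(118336, 529)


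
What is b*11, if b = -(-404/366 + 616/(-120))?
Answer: 62777/915 ≈ 68.609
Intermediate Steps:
b = 5707/915 (b = -(-404*1/366 + 616*(-1/120)) = -(-202/183 - 77/15) = -1*(-5707/915) = 5707/915 ≈ 6.2372)
b*11 = (5707/915)*11 = 62777/915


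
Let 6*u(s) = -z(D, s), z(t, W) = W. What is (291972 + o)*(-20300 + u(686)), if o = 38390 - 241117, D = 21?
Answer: -5465631535/3 ≈ -1.8219e+9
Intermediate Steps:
o = -202727
u(s) = -s/6 (u(s) = (-s)/6 = -s/6)
(291972 + o)*(-20300 + u(686)) = (291972 - 202727)*(-20300 - 1/6*686) = 89245*(-20300 - 343/3) = 89245*(-61243/3) = -5465631535/3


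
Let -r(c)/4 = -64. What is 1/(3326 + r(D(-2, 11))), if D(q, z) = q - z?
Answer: 1/3582 ≈ 0.00027917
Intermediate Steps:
r(c) = 256 (r(c) = -4*(-64) = 256)
1/(3326 + r(D(-2, 11))) = 1/(3326 + 256) = 1/3582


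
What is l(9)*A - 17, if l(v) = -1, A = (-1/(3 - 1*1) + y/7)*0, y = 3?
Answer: -17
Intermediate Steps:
A = 0 (A = (-1/(3 - 1*1) + 3/7)*0 = (-1/(3 - 1) + 3*(⅐))*0 = (-1/2 + 3/7)*0 = (-1*½ + 3/7)*0 = (-½ + 3/7)*0 = -1/14*0 = 0)
l(9)*A - 17 = -1*0 - 17 = 0 - 17 = -17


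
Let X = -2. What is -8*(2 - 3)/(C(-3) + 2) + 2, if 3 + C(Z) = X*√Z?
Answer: 2*(2*√3 + 3*I)/(-I + 2*√3) ≈ 1.3846 + 2.1318*I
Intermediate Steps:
C(Z) = -3 - 2*√Z
-8*(2 - 3)/(C(-3) + 2) + 2 = -8*(2 - 3)/((-3 - 2*I*√3) + 2) + 2 = -(-8)/((-3 - 2*I*√3) + 2) + 2 = -(-8)/(-1 - 2*I*√3) + 2 = 8/(-1 - 2*I*√3) + 2 = 2 + 8/(-1 - 2*I*√3)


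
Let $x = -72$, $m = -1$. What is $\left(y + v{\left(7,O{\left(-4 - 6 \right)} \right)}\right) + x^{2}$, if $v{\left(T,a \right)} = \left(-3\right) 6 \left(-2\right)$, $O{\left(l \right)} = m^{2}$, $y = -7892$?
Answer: $-2672$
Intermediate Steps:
$O{\left(l \right)} = 1$ ($O{\left(l \right)} = \left(-1\right)^{2} = 1$)
$v{\left(T,a \right)} = 36$ ($v{\left(T,a \right)} = \left(-18\right) \left(-2\right) = 36$)
$\left(y + v{\left(7,O{\left(-4 - 6 \right)} \right)}\right) + x^{2} = \left(-7892 + 36\right) + \left(-72\right)^{2} = -7856 + 5184 = -2672$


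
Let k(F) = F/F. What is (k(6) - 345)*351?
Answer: -120744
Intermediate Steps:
k(F) = 1
(k(6) - 345)*351 = (1 - 345)*351 = -344*351 = -120744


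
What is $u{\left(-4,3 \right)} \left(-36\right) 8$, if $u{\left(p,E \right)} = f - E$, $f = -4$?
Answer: $2016$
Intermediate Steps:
$u{\left(p,E \right)} = -4 - E$
$u{\left(-4,3 \right)} \left(-36\right) 8 = \left(-4 - 3\right) \left(-36\right) 8 = \left(-7\right) \left(-36\right) 8 = 252 \cdot 8 = 2016$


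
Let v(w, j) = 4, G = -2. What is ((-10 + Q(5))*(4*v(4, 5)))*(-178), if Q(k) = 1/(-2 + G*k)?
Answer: 86152/3 ≈ 28717.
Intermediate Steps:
Q(k) = 1/(-2 - 2*k)
((-10 + Q(5))*(4*v(4, 5)))*(-178) = ((-10 - 1/(2 + 2*5))*(4*4))*(-178) = ((-10 - 1/(2 + 10))*16)*(-178) = ((-10 - 1/12)*16)*(-178) = -121/12*16*(-178) = -484/3*(-178) = 86152/3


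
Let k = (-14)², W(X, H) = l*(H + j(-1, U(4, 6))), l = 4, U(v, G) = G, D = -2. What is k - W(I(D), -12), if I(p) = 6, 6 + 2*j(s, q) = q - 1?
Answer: 246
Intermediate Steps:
j(s, q) = -7/2 + q/2 (j(s, q) = -3 + (q - 1)/2 = -3 + (-1 + q)/2 = -3 + (-½ + q/2) = -7/2 + q/2)
W(X, H) = -2 + 4*H (W(X, H) = 4*(H + (-7/2 + (½)*6)) = 4*(H + (-7/2 + 3)) = 4*(H - ½) = 4*(-½ + H) = -2 + 4*H)
k = 196
k - W(I(D), -12) = 196 - (-2 + 4*(-12)) = 196 - (-2 - 48) = 196 - 1*(-50) = 196 + 50 = 246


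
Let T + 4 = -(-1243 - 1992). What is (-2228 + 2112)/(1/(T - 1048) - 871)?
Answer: 63307/475348 ≈ 0.13318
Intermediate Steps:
T = 3231 (T = -4 - (-1243 - 1992) = -4 - 1*(-3235) = -4 + 3235 = 3231)
(-2228 + 2112)/(1/(T - 1048) - 871) = (-2228 + 2112)/(1/(3231 - 1048) - 871) = -116/(1/2183 - 871) = -116/(-1901392/2183) = -116*(-2183/1901392) = 63307/475348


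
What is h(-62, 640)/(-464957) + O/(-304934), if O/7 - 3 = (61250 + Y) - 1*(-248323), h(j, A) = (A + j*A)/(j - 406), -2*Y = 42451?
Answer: -31373366852509/4739542899156 ≈ -6.6195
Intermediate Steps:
Y = -42451/2 (Y = -½*42451 = -42451/2 ≈ -21226.)
h(j, A) = (A + A*j)/(-406 + j)
O = 4036907/2 (O = 21 + 7*((61250 - 42451/2) - 1*(-248323)) = 21 + 7*(80049/2 + 248323) = 21 + 7*(576695/2) = 21 + 4036865/2 = 4036907/2 ≈ 2.0185e+6)
h(-62, 640)/(-464957) + O/(-304934) = (640*(1 - 62)/(-406 - 62))/(-464957) + (4036907/2)/(-304934) = (640*(-61)/(-468))*(-1/464957) + (4036907/2)*(-1/304934) = (640*(-1/468)*(-61))*(-1/464957) - 576701/87124 = (9760/117)*(-1/464957) - 576701/87124 = -9760/54399969 - 576701/87124 = -31373366852509/4739542899156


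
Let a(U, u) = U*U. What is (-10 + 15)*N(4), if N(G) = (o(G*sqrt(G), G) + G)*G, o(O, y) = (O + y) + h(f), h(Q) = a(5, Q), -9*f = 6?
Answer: 820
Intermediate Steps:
a(U, u) = U**2
f = -2/3 (f = -1/9*6 = -2/3 ≈ -0.66667)
h(Q) = 25 (h(Q) = 5**2 = 25)
o(O, y) = 25 + O + y (o(O, y) = (O + y) + 25 = 25 + O + y)
N(G) = G*(25 + G**(3/2) + 2*G) (N(G) = ((25 + G*sqrt(G) + G) + G)*G = ((25 + G**(3/2) + G) + G)*G = ((25 + G + G**(3/2)) + G)*G = (25 + G**(3/2) + 2*G)*G = G*(25 + G**(3/2) + 2*G))
(-10 + 15)*N(4) = (-10 + 15)*(4*(25 + 4**(3/2) + 2*4)) = 5*(4*(25 + 8 + 8)) = 5*(4*41) = 5*164 = 820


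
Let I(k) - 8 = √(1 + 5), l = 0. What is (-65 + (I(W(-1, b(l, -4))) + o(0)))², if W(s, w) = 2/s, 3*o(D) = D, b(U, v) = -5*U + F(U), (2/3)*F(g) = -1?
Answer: (57 - √6)² ≈ 2975.8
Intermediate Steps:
F(g) = -3/2 (F(g) = (3/2)*(-1) = -3/2)
b(U, v) = -3/2 - 5*U (b(U, v) = -5*U - 3/2 = -3/2 - 5*U)
o(D) = D/3
I(k) = 8 + √6 (I(k) = 8 + √(1 + 5) = 8 + √6)
(-65 + (I(W(-1, b(l, -4))) + o(0)))² = (-65 + ((8 + √6) + (⅓)*0))² = (-65 + ((8 + √6) + 0))² = (-65 + (8 + √6))² = (-57 + √6)²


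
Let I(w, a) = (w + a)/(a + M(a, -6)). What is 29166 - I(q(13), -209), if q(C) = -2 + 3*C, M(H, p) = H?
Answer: 6095608/209 ≈ 29166.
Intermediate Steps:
I(w, a) = (a + w)/(2*a) (I(w, a) = (w + a)/(a + a) = (a + w)/((2*a)) = (a + w)*(1/(2*a)) = (a + w)/(2*a))
29166 - I(q(13), -209) = 29166 - (-209 + (-2 + 3*13))/(2*(-209)) = 29166 - (-1)*(-209 + (-2 + 39))/(2*209) = 29166 - (-1)*(-209 + 37)/(2*209) = 29166 - (-1)*(-172)/(2*209) = 29166 - 1*86/209 = 29166 - 86/209 = 6095608/209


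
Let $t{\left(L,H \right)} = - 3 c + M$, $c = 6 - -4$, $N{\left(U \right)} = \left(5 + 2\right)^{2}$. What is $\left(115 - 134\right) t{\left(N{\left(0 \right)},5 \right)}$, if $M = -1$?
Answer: $589$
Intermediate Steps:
$N{\left(U \right)} = 49$ ($N{\left(U \right)} = 7^{2} = 49$)
$c = 10$ ($c = 6 + 4 = 10$)
$t{\left(L,H \right)} = -31$ ($t{\left(L,H \right)} = \left(-3\right) 10 - 1 = -30 - 1 = -31$)
$\left(115 - 134\right) t{\left(N{\left(0 \right)},5 \right)} = \left(115 - 134\right) \left(-31\right) = \left(-19\right) \left(-31\right) = 589$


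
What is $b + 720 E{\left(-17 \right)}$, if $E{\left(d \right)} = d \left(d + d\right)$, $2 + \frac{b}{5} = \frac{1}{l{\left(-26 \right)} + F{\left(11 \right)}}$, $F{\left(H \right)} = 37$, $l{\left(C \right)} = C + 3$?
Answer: $\frac{5826105}{14} \approx 4.1615 \cdot 10^{5}$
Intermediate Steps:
$l{\left(C \right)} = 3 + C$
$b = - \frac{135}{14}$ ($b = -10 + \frac{5}{\left(3 - 26\right) + 37} = -10 + \frac{5}{-23 + 37} = -10 + \frac{5}{14} = - \frac{135}{14} \approx -9.6429$)
$E{\left(d \right)} = 2 d^{2}$ ($E{\left(d \right)} = d 2 d = 2 d^{2}$)
$b + 720 E{\left(-17 \right)} = - \frac{135}{14} + 720 \cdot 2 \left(-17\right)^{2} = - \frac{135}{14} + 720 \cdot 2 \cdot 289 = - \frac{135}{14} + 720 \cdot 578 = - \frac{135}{14} + 416160 = \frac{5826105}{14}$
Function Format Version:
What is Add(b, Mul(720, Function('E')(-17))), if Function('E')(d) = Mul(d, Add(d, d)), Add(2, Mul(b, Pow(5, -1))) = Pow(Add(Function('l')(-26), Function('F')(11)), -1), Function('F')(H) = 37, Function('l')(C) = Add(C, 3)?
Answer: Rational(5826105, 14) ≈ 4.1615e+5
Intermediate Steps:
Function('l')(C) = Add(3, C)
b = Rational(-135, 14) (b = Add(-10, Mul(5, Pow(Add(Add(3, -26), 37), -1))) = Add(-10, Mul(5, Pow(Add(-23, 37), -1))) = Add(-10, Mul(5, Pow(14, -1))) = Add(-10, Mul(5, Rational(1, 14))) = Add(-10, Rational(5, 14)) = Rational(-135, 14) ≈ -9.6429)
Function('E')(d) = Mul(2, Pow(d, 2)) (Function('E')(d) = Mul(d, Mul(2, d)) = Mul(2, Pow(d, 2)))
Add(b, Mul(720, Function('E')(-17))) = Add(Rational(-135, 14), Mul(720, Mul(2, Pow(-17, 2)))) = Add(Rational(-135, 14), Mul(720, Mul(2, 289))) = Add(Rational(-135, 14), Mul(720, 578)) = Add(Rational(-135, 14), 416160) = Rational(5826105, 14)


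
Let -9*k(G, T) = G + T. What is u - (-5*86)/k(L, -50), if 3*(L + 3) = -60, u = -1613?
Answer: -113879/73 ≈ -1560.0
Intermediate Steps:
L = -23 (L = -3 + (⅓)*(-60) = -3 - 20 = -23)
k(G, T) = -G/9 - T/9 (k(G, T) = -(G + T)/9 = -G/9 - T/9)
u - (-5*86)/k(L, -50) = -1613 - (-5*86)/(-⅑*(-23) - ⅑*(-50)) = -1613 - (-430)/(23/9 + 50/9) = -1613 - (-430)/73/9 = -1613 - (-430)*9/73 = -1613 - 1*(-3870/73) = -1613 + 3870/73 = -113879/73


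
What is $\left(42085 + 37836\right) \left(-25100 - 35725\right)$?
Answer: $-4861194825$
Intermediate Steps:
$\left(42085 + 37836\right) \left(-25100 - 35725\right) = 79921 \left(-60825\right) = -4861194825$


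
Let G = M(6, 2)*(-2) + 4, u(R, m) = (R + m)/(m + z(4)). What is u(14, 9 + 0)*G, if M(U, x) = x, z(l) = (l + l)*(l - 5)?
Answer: 0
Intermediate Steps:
z(l) = 2*l*(-5 + l) (z(l) = (2*l)*(-5 + l) = 2*l*(-5 + l))
u(R, m) = (R + m)/(-8 + m) (u(R, m) = (R + m)/(m + 2*4*(-5 + 4)) = (R + m)/(m + 2*4*(-1)) = (R + m)/(m - 8) = (R + m)/(-8 + m))
G = 0 (G = 2*(-2) + 4 = -4 + 4 = 0)
u(14, 9 + 0)*G = ((14 + (9 + 0))/(-8 + (9 + 0)))*0 = ((14 + 9)/(-8 + 9))*0 = (23/1)*0 = (1*23)*0 = 23*0 = 0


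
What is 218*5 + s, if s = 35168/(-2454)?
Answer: 1319846/1227 ≈ 1075.7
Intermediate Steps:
s = -17584/1227 (s = 35168*(-1/2454) = -17584/1227 ≈ -14.331)
218*5 + s = 218*5 - 17584/1227 = 1090 - 17584/1227 = 1319846/1227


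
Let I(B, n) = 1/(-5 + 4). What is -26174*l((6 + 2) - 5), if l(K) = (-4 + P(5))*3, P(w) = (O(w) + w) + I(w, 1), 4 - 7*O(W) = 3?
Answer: -78522/7 ≈ -11217.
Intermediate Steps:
O(W) = ⅐ (O(W) = 4/7 - ⅐*3 = 4/7 - 3/7 = ⅐)
I(B, n) = -1 (I(B, n) = 1/(-1) = -1)
P(w) = -6/7 + w (P(w) = (⅐ + w) - 1 = -6/7 + w)
l(K) = 3/7 (l(K) = (-4 + (-6/7 + 5))*3 = (-4 + 29/7)*3 = (⅐)*3 = 3/7)
-26174*l((6 + 2) - 5) = -26174*3/7 = -78522/7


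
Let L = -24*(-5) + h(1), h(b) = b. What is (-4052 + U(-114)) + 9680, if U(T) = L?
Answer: 5749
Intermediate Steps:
L = 121 (L = -24*(-5) + 1 = -6*(-20) + 1 = 120 + 1 = 121)
U(T) = 121
(-4052 + U(-114)) + 9680 = (-4052 + 121) + 9680 = -3931 + 9680 = 5749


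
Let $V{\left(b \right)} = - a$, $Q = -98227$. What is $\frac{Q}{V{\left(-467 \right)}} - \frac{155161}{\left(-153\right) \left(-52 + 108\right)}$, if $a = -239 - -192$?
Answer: $- \frac{834316369}{402696} \approx -2071.8$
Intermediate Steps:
$a = -47$ ($a = -239 + 192 = -47$)
$V{\left(b \right)} = 47$ ($V{\left(b \right)} = \left(-1\right) \left(-47\right) = 47$)
$\frac{Q}{V{\left(-467 \right)}} - \frac{155161}{\left(-153\right) \left(-52 + 108\right)} = - \frac{98227}{47} - \frac{155161}{\left(-153\right) \left(-52 + 108\right)} = \left(-98227\right) \frac{1}{47} - \frac{155161}{\left(-153\right) 56} = - \frac{98227}{47} - \frac{155161}{-8568} = - \frac{98227}{47} - - \frac{155161}{8568} = - \frac{98227}{47} + \frac{155161}{8568} = - \frac{834316369}{402696}$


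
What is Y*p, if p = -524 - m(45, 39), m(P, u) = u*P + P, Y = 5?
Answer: -11620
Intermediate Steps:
m(P, u) = P + P*u (m(P, u) = P*u + P = P + P*u)
p = -2324 (p = -524 - 45*(1 + 39) = -524 - 45*40 = -524 - 1*1800 = -524 - 1800 = -2324)
Y*p = 5*(-2324) = -11620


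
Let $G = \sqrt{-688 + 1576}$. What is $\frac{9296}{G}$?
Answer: $\frac{2324 \sqrt{222}}{111} \approx 311.95$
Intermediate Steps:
$G = 2 \sqrt{222}$ ($G = \sqrt{888} = 2 \sqrt{222} \approx 29.799$)
$\frac{9296}{G} = \frac{9296}{2 \sqrt{222}} = 9296 \frac{\sqrt{222}}{444} = \frac{2324 \sqrt{222}}{111}$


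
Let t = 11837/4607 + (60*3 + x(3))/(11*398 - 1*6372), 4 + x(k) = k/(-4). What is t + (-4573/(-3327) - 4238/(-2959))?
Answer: 1912978933807021/361743822649176 ≈ 5.2882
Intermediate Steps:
x(k) = -4 - k/4 (x(k) = -4 + k/(-4) = -4 + k*(-1/4) = -4 - k/4)
t = 91182405/36745432 (t = 11837/4607 + (60*3 + (-4 - 1/4*3))/(11*398 - 1*6372) = 11837*(1/4607) + (180 + (-4 - 3/4))/(4378 - 6372) = 11837/4607 + (180 - 19/4)/(-1994) = 11837/4607 + (701/4)*(-1/1994) = 11837/4607 - 701/7976 = 91182405/36745432 ≈ 2.4815)
t + (-4573/(-3327) - 4238/(-2959)) = 91182405/36745432 + (-4573/(-3327) - 4238/(-2959)) = 91182405/36745432 + (-4573*(-1/3327) - 4238*(-1/2959)) = 91182405/36745432 + (4573/3327 + 4238/2959) = 91182405/36745432 + 27631333/9844593 = 1912978933807021/361743822649176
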